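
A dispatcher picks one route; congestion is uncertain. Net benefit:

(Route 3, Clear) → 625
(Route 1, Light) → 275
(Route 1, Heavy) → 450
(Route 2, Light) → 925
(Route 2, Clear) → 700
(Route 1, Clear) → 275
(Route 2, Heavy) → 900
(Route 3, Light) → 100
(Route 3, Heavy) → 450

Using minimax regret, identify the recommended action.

Column bests: Clear=700, Light=925, Heavy=900.
Route 1 regrets: 425, 650, 450 → max 650
Route 2 regrets: 0, 0, 0 → max 0
Route 3 regrets: 75, 825, 450 → max 825
Smallest max regret = 0 → Route 2.

Route 2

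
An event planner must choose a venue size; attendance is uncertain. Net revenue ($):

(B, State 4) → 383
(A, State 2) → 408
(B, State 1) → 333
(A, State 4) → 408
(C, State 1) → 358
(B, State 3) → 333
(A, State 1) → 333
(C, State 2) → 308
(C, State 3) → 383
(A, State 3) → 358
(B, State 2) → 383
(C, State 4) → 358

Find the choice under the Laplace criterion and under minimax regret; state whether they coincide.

Row averages: A=376.75, B=358, C=351.75
Highest average = 376.75 → A.
Column bests: State 1=358, State 2=408, State 3=383, State 4=408.
A regrets: 25, 0, 25, 0 → max 25
B regrets: 25, 25, 50, 25 → max 50
C regrets: 0, 100, 0, 50 → max 100
Smallest max regret = 25 → A.

laplace → A; minimax regret → A (agree)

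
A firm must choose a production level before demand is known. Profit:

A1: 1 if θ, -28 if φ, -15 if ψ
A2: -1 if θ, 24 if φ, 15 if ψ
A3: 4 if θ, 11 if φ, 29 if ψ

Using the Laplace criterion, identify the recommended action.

Row averages: A1=-14, A2=38/3, A3=44/3
Highest average = 44/3 → A3.

A3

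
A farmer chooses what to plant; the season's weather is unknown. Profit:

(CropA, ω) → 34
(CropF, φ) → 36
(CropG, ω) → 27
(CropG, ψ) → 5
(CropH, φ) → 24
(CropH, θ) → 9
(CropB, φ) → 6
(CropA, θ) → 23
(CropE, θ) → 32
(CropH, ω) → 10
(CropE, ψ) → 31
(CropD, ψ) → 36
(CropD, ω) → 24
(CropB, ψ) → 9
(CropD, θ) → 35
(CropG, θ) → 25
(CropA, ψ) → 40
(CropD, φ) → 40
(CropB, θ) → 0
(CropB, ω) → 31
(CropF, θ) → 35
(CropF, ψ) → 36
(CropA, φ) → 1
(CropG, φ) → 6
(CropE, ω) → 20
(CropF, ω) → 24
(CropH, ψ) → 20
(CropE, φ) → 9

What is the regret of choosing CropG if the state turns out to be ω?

7

Best payoff under ω is 34.
Regret = 34 − 27 = 7.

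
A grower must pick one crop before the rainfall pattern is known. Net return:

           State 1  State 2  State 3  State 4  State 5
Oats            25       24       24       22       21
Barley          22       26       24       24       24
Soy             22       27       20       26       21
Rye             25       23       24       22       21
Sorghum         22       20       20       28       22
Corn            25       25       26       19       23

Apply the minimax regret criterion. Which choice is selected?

Barley

Column bests: State 1=25, State 2=27, State 3=26, State 4=28, State 5=24.
Oats regrets: 0, 3, 2, 6, 3 → max 6
Barley regrets: 3, 1, 2, 4, 0 → max 4
Soy regrets: 3, 0, 6, 2, 3 → max 6
Rye regrets: 0, 4, 2, 6, 3 → max 6
Sorghum regrets: 3, 7, 6, 0, 2 → max 7
Corn regrets: 0, 2, 0, 9, 1 → max 9
Smallest max regret = 4 → Barley.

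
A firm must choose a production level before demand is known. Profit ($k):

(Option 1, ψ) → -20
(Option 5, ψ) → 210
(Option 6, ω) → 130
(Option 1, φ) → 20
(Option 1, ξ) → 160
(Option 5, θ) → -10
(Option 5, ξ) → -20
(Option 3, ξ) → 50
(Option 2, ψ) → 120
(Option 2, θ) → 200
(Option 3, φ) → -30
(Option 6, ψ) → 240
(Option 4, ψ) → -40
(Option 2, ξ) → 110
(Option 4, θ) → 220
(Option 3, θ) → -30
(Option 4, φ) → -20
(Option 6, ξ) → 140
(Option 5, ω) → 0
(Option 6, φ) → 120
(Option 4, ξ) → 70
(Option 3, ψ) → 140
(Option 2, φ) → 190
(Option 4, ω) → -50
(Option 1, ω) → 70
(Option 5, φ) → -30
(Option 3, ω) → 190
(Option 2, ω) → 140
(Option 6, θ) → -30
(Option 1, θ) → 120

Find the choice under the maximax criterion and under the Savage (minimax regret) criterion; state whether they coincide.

Row maxima: Option 1=160, Option 2=200, Option 3=190, Option 4=220, Option 5=210, Option 6=240
Best best-case = 240 → Option 6.
Column bests: θ=220, φ=190, ψ=240, ω=190, ξ=160.
Option 1 regrets: 100, 170, 260, 120, 0 → max 260
Option 2 regrets: 20, 0, 120, 50, 50 → max 120
Option 3 regrets: 250, 220, 100, 0, 110 → max 250
Option 4 regrets: 0, 210, 280, 240, 90 → max 280
Option 5 regrets: 230, 220, 30, 190, 180 → max 230
Option 6 regrets: 250, 70, 0, 60, 20 → max 250
Smallest max regret = 120 → Option 2.

maximax → Option 6; minimax regret → Option 2 (disagree)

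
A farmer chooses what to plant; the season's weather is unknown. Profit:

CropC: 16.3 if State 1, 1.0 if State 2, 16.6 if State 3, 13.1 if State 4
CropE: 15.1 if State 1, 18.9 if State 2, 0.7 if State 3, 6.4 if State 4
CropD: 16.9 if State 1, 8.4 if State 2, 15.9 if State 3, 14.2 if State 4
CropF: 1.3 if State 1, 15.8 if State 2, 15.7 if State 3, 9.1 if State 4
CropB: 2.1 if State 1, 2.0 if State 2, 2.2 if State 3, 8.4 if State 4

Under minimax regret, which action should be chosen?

CropD

Column bests: State 1=16.9, State 2=18.9, State 3=16.6, State 4=14.2.
CropC regrets: 0.6, 17.9, 0.0, 1.1 → max 17.9
CropE regrets: 1.8, 0.0, 15.9, 7.8 → max 15.9
CropD regrets: 0.0, 10.5, 0.7, 0.0 → max 10.5
CropF regrets: 15.6, 3.1, 0.9, 5.1 → max 15.6
CropB regrets: 14.8, 16.9, 14.4, 5.8 → max 16.9
Smallest max regret = 10.5 → CropD.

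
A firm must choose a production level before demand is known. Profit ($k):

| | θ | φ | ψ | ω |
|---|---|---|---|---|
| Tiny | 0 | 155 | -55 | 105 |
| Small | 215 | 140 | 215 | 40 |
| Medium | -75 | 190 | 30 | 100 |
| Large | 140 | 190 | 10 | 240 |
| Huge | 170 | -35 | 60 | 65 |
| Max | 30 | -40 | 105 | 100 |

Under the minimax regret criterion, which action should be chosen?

Column bests: θ=215, φ=190, ψ=215, ω=240.
Tiny regrets: 215, 35, 270, 135 → max 270
Small regrets: 0, 50, 0, 200 → max 200
Medium regrets: 290, 0, 185, 140 → max 290
Large regrets: 75, 0, 205, 0 → max 205
Huge regrets: 45, 225, 155, 175 → max 225
Max regrets: 185, 230, 110, 140 → max 230
Smallest max regret = 200 → Small.

Small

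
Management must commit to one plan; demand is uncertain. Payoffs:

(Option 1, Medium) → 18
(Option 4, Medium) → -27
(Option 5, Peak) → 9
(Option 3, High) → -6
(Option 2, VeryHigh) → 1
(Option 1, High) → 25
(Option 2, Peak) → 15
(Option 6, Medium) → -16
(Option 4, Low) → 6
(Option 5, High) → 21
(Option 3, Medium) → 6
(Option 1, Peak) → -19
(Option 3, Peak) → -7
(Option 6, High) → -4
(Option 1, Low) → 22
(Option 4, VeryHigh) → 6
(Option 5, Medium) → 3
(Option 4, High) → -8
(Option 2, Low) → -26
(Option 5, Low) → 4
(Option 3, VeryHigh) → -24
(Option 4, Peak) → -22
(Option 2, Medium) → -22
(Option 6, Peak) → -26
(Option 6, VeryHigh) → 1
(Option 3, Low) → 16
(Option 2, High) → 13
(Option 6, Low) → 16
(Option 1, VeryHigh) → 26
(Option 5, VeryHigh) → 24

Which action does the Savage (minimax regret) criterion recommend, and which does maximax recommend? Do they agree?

minimax regret → Option 5; maximax → Option 1 (disagree)

Column bests: Low=22, Medium=18, High=25, VeryHigh=26, Peak=15.
Option 1 regrets: 0, 0, 0, 0, 34 → max 34
Option 2 regrets: 48, 40, 12, 25, 0 → max 48
Option 3 regrets: 6, 12, 31, 50, 22 → max 50
Option 4 regrets: 16, 45, 33, 20, 37 → max 45
Option 5 regrets: 18, 15, 4, 2, 6 → max 18
Option 6 regrets: 6, 34, 29, 25, 41 → max 41
Smallest max regret = 18 → Option 5.
Row maxima: Option 1=26, Option 2=15, Option 3=16, Option 4=6, Option 5=24, Option 6=16
Best best-case = 26 → Option 1.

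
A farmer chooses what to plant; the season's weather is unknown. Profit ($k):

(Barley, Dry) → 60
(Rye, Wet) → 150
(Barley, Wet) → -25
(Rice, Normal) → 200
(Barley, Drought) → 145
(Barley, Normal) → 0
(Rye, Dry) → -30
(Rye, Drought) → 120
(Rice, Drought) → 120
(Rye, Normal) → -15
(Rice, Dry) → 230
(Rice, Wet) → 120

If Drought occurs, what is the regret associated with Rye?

Best payoff under Drought is 145.
Regret = 145 − 120 = 25.

25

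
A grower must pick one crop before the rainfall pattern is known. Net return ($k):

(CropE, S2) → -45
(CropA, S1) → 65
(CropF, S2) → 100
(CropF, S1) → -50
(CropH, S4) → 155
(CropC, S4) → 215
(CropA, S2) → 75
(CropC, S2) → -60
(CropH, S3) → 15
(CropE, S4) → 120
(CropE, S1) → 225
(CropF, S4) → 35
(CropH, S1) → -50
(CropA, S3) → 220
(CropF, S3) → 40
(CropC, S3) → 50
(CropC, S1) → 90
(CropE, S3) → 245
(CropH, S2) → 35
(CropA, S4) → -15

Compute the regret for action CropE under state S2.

Best payoff under S2 is 100.
Regret = 100 − (-45) = 145.

145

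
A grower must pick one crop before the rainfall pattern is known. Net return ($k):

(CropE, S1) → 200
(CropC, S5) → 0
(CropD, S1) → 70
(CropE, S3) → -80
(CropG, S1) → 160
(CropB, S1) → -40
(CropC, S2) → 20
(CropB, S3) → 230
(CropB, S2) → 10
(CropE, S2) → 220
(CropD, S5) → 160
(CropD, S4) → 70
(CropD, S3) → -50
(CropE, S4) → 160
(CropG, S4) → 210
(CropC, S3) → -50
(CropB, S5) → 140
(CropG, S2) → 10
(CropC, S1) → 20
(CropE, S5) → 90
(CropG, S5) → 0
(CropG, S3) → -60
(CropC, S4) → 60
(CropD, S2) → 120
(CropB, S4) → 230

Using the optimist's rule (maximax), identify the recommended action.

Row maxima: CropG=210, CropC=60, CropD=160, CropE=220, CropB=230
Best best-case = 230 → CropB.

CropB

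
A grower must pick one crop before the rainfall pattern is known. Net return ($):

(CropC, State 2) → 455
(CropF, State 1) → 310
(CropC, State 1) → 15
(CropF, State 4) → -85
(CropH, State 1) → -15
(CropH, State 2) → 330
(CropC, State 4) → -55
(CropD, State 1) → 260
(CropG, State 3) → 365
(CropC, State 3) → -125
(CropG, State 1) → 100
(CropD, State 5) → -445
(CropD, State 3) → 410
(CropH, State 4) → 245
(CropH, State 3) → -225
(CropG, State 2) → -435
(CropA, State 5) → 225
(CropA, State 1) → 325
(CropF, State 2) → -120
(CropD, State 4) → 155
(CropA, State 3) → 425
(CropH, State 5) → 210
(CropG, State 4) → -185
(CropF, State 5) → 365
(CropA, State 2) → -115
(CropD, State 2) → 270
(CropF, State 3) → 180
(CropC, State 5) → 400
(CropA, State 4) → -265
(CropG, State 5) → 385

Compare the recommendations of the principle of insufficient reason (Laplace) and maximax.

Row averages: CropG=46, CropA=119, CropF=130, CropC=138, CropD=130, CropH=109
Highest average = 138 → CropC.
Row maxima: CropG=385, CropA=425, CropF=365, CropC=455, CropD=410, CropH=330
Best best-case = 455 → CropC.

laplace → CropC; maximax → CropC (agree)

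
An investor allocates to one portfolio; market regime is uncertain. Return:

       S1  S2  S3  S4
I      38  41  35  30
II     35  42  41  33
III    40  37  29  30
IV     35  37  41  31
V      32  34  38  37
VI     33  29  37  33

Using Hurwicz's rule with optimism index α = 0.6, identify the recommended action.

I: 0.6·41 + 0.4·30 = 36.6
II: 0.6·42 + 0.4·33 = 38.4
III: 0.6·40 + 0.4·29 = 35.6
IV: 0.6·41 + 0.4·31 = 37
V: 0.6·38 + 0.4·32 = 35.6
VI: 0.6·37 + 0.4·29 = 33.8
Highest Hurwicz score = 38.4 → II.

II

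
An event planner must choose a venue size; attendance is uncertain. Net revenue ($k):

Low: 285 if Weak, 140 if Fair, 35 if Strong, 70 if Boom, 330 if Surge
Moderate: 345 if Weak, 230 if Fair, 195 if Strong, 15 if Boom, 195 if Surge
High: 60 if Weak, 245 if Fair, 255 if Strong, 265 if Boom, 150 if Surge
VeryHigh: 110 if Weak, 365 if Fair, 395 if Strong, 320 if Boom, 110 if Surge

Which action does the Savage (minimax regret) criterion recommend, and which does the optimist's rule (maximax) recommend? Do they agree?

minimax regret → VeryHigh; maximax → VeryHigh (agree)

Column bests: Weak=345, Fair=365, Strong=395, Boom=320, Surge=330.
Low regrets: 60, 225, 360, 250, 0 → max 360
Moderate regrets: 0, 135, 200, 305, 135 → max 305
High regrets: 285, 120, 140, 55, 180 → max 285
VeryHigh regrets: 235, 0, 0, 0, 220 → max 235
Smallest max regret = 235 → VeryHigh.
Row maxima: Low=330, Moderate=345, High=265, VeryHigh=395
Best best-case = 395 → VeryHigh.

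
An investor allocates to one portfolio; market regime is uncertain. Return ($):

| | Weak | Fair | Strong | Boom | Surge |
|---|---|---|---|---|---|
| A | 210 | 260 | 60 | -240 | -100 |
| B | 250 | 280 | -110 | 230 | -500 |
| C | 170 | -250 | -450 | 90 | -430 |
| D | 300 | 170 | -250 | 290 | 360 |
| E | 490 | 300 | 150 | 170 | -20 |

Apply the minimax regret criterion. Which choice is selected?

Column bests: Weak=490, Fair=300, Strong=150, Boom=290, Surge=360.
A regrets: 280, 40, 90, 530, 460 → max 530
B regrets: 240, 20, 260, 60, 860 → max 860
C regrets: 320, 550, 600, 200, 790 → max 790
D regrets: 190, 130, 400, 0, 0 → max 400
E regrets: 0, 0, 0, 120, 380 → max 380
Smallest max regret = 380 → E.

E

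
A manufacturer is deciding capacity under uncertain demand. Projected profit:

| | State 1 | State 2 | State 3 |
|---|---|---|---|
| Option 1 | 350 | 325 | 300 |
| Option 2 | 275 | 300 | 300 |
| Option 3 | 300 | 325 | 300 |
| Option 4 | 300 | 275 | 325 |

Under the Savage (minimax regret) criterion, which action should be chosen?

Column bests: State 1=350, State 2=325, State 3=325.
Option 1 regrets: 0, 0, 25 → max 25
Option 2 regrets: 75, 25, 25 → max 75
Option 3 regrets: 50, 0, 25 → max 50
Option 4 regrets: 50, 50, 0 → max 50
Smallest max regret = 25 → Option 1.

Option 1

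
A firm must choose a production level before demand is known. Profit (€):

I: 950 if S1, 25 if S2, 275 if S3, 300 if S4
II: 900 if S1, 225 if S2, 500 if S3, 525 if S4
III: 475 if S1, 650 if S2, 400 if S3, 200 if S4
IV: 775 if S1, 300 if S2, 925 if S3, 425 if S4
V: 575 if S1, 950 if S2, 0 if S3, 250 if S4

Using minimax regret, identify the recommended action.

Column bests: S1=950, S2=950, S3=925, S4=525.
I regrets: 0, 925, 650, 225 → max 925
II regrets: 50, 725, 425, 0 → max 725
III regrets: 475, 300, 525, 325 → max 525
IV regrets: 175, 650, 0, 100 → max 650
V regrets: 375, 0, 925, 275 → max 925
Smallest max regret = 525 → III.

III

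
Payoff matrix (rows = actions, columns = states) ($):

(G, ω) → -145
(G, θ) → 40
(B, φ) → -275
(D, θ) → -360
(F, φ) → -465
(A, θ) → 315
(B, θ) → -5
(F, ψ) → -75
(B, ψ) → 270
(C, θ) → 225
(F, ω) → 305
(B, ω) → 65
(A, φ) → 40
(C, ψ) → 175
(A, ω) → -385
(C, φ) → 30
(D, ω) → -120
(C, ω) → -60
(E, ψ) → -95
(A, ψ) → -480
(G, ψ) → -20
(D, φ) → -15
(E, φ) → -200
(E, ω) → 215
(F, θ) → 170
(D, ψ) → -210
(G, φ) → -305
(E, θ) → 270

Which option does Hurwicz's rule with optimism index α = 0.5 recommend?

A: 0.5·315 + 0.5·(-480) = -82.5
B: 0.5·270 + 0.5·(-275) = -2.5
C: 0.5·225 + 0.5·(-60) = 82.5
D: 0.5·(-15) + 0.5·(-360) = -187.5
E: 0.5·270 + 0.5·(-200) = 35
F: 0.5·305 + 0.5·(-465) = -80
G: 0.5·40 + 0.5·(-305) = -132.5
Highest Hurwicz score = 82.5 → C.

C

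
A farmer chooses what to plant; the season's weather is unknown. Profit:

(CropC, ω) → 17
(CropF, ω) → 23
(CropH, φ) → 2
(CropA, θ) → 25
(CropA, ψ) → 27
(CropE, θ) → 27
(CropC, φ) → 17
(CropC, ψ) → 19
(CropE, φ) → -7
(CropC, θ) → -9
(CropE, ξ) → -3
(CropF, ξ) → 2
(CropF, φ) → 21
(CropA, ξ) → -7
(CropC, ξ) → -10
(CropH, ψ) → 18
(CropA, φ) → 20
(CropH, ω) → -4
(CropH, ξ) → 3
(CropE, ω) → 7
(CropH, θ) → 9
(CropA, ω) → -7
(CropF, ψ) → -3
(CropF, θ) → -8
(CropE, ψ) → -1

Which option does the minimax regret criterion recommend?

CropH

Column bests: θ=27, φ=21, ψ=27, ω=23, ξ=3.
CropC regrets: 36, 4, 8, 6, 13 → max 36
CropH regrets: 18, 19, 9, 27, 0 → max 27
CropF regrets: 35, 0, 30, 0, 1 → max 35
CropE regrets: 0, 28, 28, 16, 6 → max 28
CropA regrets: 2, 1, 0, 30, 10 → max 30
Smallest max regret = 27 → CropH.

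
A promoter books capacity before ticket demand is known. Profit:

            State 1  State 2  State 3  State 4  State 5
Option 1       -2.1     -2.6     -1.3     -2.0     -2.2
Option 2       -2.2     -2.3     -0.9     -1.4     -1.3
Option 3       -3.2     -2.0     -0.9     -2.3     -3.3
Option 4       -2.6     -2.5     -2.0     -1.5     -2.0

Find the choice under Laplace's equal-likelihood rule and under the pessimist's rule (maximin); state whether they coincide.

laplace → Option 2; maximin → Option 2 (agree)

Row averages: Option 1=-2.04, Option 2=-1.62, Option 3=-2.34, Option 4=-2.12
Highest average = -1.62 → Option 2.
Row minima: Option 1=-2.6, Option 2=-2.3, Option 3=-3.3, Option 4=-2.6
Best worst-case = -2.3 → Option 2.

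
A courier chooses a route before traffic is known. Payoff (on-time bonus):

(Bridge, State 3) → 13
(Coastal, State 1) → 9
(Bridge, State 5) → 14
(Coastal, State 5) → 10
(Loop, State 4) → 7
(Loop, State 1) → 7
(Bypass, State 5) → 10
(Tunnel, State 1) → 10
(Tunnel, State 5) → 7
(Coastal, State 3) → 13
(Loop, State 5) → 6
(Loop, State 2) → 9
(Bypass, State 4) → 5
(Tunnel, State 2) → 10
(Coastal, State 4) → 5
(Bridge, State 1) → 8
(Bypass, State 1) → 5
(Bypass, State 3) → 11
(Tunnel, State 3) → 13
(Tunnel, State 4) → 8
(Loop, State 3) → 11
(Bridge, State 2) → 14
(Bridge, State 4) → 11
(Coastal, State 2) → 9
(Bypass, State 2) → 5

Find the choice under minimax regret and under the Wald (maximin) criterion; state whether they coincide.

Column bests: State 1=10, State 2=14, State 3=13, State 4=11, State 5=14.
Tunnel regrets: 0, 4, 0, 3, 7 → max 7
Loop regrets: 3, 5, 2, 4, 8 → max 8
Coastal regrets: 1, 5, 0, 6, 4 → max 6
Bypass regrets: 5, 9, 2, 6, 4 → max 9
Bridge regrets: 2, 0, 0, 0, 0 → max 2
Smallest max regret = 2 → Bridge.
Row minima: Tunnel=7, Loop=6, Coastal=5, Bypass=5, Bridge=8
Best worst-case = 8 → Bridge.

minimax regret → Bridge; maximin → Bridge (agree)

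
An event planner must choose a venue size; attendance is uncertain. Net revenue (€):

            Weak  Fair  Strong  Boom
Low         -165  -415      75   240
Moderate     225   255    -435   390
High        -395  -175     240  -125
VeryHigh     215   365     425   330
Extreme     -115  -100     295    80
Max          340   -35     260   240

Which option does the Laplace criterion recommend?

VeryHigh

Row averages: Low=-66.25, Moderate=108.75, High=-113.75, VeryHigh=333.75, Extreme=40, Max=201.25
Highest average = 333.75 → VeryHigh.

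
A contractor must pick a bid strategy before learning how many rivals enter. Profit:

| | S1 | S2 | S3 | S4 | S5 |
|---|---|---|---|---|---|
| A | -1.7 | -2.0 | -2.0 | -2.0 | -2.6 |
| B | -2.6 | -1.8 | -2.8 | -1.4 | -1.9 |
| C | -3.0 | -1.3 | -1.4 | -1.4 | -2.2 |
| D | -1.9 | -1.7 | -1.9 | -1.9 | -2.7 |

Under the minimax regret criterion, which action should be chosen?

Column bests: S1=-1.7, S2=-1.3, S3=-1.4, S4=-1.4, S5=-1.9.
A regrets: 0.0, 0.7, 0.6, 0.6, 0.7 → max 0.7
B regrets: 0.9, 0.5, 1.4, 0.0, 0.0 → max 1.4
C regrets: 1.3, 0.0, 0.0, 0.0, 0.3 → max 1.3
D regrets: 0.2, 0.4, 0.5, 0.5, 0.8 → max 0.8
Smallest max regret = 0.7 → A.

A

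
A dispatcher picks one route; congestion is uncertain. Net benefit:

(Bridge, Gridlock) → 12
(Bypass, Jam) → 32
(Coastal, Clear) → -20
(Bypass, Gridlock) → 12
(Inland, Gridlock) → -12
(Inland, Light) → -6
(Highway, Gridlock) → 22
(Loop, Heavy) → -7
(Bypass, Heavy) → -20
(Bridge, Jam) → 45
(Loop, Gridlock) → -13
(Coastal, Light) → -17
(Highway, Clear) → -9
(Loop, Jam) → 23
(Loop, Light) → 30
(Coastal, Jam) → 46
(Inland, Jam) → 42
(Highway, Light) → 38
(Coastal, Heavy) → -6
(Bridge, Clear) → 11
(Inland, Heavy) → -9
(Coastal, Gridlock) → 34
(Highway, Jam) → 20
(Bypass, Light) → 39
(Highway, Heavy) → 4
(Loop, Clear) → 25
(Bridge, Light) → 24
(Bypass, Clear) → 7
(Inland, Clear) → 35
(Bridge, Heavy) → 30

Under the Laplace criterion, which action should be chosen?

Bridge

Row averages: Coastal=7.4, Bridge=24.4, Highway=15, Inland=10, Bypass=14, Loop=11.6
Highest average = 24.4 → Bridge.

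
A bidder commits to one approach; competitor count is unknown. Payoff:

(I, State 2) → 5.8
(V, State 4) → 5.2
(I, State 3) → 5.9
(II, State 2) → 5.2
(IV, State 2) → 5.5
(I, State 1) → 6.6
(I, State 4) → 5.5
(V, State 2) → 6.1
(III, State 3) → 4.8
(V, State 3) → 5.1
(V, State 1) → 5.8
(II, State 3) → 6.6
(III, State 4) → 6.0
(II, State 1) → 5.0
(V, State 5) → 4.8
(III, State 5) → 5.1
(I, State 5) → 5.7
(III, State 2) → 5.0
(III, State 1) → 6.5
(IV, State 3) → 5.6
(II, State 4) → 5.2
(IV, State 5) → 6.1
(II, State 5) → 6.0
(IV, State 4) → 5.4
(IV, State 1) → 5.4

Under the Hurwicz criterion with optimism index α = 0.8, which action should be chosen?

I

I: 0.8·6.6 + 0.2·5.5 = 6.38
II: 0.8·6.6 + 0.2·5.0 = 6.28
III: 0.8·6.5 + 0.2·4.8 = 6.16
IV: 0.8·6.1 + 0.2·5.4 = 5.96
V: 0.8·6.1 + 0.2·4.8 = 5.84
Highest Hurwicz score = 6.38 → I.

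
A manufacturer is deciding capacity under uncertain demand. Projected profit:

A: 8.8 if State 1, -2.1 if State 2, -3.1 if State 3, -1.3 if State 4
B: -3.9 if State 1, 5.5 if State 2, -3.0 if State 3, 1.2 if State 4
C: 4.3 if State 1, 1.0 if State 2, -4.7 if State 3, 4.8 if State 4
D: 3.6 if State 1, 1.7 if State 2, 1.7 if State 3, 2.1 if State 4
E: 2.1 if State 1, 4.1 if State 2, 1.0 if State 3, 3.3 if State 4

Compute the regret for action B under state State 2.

0.0

Best payoff under State 2 is 5.5.
Regret = 5.5 − 5.5 = 0.0.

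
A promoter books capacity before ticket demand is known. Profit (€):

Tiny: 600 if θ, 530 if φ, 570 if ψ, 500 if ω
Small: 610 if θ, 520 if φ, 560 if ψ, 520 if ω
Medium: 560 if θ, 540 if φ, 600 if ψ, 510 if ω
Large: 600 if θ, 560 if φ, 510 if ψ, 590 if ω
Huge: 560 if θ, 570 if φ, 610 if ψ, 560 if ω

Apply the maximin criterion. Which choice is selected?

Huge

Row minima: Tiny=500, Small=520, Medium=510, Large=510, Huge=560
Best worst-case = 560 → Huge.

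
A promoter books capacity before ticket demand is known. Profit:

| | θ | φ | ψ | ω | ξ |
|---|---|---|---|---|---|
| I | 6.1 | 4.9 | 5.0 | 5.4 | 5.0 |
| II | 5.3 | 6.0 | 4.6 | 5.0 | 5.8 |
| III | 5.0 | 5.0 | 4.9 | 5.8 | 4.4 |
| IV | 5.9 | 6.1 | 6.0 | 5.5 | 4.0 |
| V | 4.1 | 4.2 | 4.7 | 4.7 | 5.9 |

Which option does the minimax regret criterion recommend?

Column bests: θ=6.1, φ=6.1, ψ=6.0, ω=5.8, ξ=5.9.
I regrets: 0.0, 1.2, 1.0, 0.4, 0.9 → max 1.2
II regrets: 0.8, 0.1, 1.4, 0.8, 0.1 → max 1.4
III regrets: 1.1, 1.1, 1.1, 0.0, 1.5 → max 1.5
IV regrets: 0.2, 0.0, 0.0, 0.3, 1.9 → max 1.9
V regrets: 2.0, 1.9, 1.3, 1.1, 0.0 → max 2.0
Smallest max regret = 1.2 → I.

I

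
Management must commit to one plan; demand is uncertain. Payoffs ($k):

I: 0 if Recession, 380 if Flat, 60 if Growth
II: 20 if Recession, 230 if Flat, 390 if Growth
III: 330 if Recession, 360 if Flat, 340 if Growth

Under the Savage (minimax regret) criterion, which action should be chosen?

III

Column bests: Recession=330, Flat=380, Growth=390.
I regrets: 330, 0, 330 → max 330
II regrets: 310, 150, 0 → max 310
III regrets: 0, 20, 50 → max 50
Smallest max regret = 50 → III.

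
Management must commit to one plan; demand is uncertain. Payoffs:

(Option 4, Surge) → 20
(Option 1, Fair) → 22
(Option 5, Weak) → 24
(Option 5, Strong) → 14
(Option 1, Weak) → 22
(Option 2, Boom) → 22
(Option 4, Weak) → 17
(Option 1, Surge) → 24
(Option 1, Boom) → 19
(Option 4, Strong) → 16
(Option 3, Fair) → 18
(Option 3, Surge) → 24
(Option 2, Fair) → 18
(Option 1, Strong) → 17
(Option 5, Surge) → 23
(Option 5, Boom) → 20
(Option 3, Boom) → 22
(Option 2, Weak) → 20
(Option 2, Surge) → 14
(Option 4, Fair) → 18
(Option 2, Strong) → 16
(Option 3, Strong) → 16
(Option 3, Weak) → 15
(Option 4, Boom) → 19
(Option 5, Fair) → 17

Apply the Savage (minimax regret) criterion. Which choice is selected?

Option 1

Column bests: Weak=24, Fair=22, Strong=17, Boom=22, Surge=24.
Option 1 regrets: 2, 0, 0, 3, 0 → max 3
Option 2 regrets: 4, 4, 1, 0, 10 → max 10
Option 3 regrets: 9, 4, 1, 0, 0 → max 9
Option 4 regrets: 7, 4, 1, 3, 4 → max 7
Option 5 regrets: 0, 5, 3, 2, 1 → max 5
Smallest max regret = 3 → Option 1.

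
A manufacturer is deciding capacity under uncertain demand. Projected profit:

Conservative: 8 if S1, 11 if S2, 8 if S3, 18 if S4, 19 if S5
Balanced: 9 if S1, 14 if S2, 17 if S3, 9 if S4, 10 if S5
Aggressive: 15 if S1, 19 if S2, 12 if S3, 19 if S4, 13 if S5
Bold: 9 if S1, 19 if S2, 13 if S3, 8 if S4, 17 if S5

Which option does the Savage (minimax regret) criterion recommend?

Column bests: S1=15, S2=19, S3=17, S4=19, S5=19.
Conservative regrets: 7, 8, 9, 1, 0 → max 9
Balanced regrets: 6, 5, 0, 10, 9 → max 10
Aggressive regrets: 0, 0, 5, 0, 6 → max 6
Bold regrets: 6, 0, 4, 11, 2 → max 11
Smallest max regret = 6 → Aggressive.

Aggressive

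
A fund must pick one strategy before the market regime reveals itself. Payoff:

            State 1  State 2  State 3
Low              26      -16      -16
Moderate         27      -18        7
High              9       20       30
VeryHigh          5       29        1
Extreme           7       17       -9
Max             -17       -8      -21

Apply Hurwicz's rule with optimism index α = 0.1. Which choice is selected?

Low: 0.1·26 + 0.9·(-16) = -11.8
Moderate: 0.1·27 + 0.9·(-18) = -13.5
High: 0.1·30 + 0.9·9 = 11.1
VeryHigh: 0.1·29 + 0.9·1 = 3.8
Extreme: 0.1·17 + 0.9·(-9) = -6.4
Max: 0.1·(-8) + 0.9·(-21) = -19.7
Highest Hurwicz score = 11.1 → High.

High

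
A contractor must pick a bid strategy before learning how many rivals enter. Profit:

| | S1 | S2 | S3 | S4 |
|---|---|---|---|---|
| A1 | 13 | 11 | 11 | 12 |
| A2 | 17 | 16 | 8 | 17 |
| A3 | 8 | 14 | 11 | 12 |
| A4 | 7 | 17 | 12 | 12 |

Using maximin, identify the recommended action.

Row minima: A1=11, A2=8, A3=8, A4=7
Best worst-case = 11 → A1.

A1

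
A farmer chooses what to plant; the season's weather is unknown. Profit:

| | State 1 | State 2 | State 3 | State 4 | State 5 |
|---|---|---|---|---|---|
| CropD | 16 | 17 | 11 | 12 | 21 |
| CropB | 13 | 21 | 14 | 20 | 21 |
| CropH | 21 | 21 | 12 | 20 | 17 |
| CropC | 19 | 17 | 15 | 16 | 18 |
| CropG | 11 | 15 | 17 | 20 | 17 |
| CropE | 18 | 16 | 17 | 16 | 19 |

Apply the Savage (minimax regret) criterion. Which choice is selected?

Column bests: State 1=21, State 2=21, State 3=17, State 4=20, State 5=21.
CropD regrets: 5, 4, 6, 8, 0 → max 8
CropB regrets: 8, 0, 3, 0, 0 → max 8
CropH regrets: 0, 0, 5, 0, 4 → max 5
CropC regrets: 2, 4, 2, 4, 3 → max 4
CropG regrets: 10, 6, 0, 0, 4 → max 10
CropE regrets: 3, 5, 0, 4, 2 → max 5
Smallest max regret = 4 → CropC.

CropC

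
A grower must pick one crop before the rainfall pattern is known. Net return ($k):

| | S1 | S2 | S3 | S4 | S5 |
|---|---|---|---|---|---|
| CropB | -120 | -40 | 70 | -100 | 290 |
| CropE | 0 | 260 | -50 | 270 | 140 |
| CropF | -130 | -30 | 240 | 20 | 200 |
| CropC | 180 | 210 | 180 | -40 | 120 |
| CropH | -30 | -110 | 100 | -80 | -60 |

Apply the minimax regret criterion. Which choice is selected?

Column bests: S1=180, S2=260, S3=240, S4=270, S5=290.
CropB regrets: 300, 300, 170, 370, 0 → max 370
CropE regrets: 180, 0, 290, 0, 150 → max 290
CropF regrets: 310, 290, 0, 250, 90 → max 310
CropC regrets: 0, 50, 60, 310, 170 → max 310
CropH regrets: 210, 370, 140, 350, 350 → max 370
Smallest max regret = 290 → CropE.

CropE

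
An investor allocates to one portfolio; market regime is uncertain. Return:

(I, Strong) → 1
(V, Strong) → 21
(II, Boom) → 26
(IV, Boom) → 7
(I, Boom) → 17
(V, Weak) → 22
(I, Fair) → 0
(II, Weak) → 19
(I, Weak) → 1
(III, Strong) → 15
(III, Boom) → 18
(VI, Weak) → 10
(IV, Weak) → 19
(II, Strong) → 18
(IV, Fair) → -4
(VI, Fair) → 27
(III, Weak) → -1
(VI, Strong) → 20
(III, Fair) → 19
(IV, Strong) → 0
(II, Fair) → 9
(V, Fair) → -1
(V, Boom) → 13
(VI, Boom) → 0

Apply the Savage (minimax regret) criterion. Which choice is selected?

II

Column bests: Weak=22, Fair=27, Strong=21, Boom=26.
I regrets: 21, 27, 20, 9 → max 27
II regrets: 3, 18, 3, 0 → max 18
III regrets: 23, 8, 6, 8 → max 23
IV regrets: 3, 31, 21, 19 → max 31
V regrets: 0, 28, 0, 13 → max 28
VI regrets: 12, 0, 1, 26 → max 26
Smallest max regret = 18 → II.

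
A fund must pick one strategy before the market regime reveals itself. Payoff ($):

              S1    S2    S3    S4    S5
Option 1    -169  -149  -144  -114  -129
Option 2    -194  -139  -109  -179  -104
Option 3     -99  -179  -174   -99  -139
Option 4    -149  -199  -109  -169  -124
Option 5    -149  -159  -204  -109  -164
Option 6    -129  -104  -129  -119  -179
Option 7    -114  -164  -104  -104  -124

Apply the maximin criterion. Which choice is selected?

Option 7

Row minima: Option 1=-169, Option 2=-194, Option 3=-179, Option 4=-199, Option 5=-204, Option 6=-179, Option 7=-164
Best worst-case = -164 → Option 7.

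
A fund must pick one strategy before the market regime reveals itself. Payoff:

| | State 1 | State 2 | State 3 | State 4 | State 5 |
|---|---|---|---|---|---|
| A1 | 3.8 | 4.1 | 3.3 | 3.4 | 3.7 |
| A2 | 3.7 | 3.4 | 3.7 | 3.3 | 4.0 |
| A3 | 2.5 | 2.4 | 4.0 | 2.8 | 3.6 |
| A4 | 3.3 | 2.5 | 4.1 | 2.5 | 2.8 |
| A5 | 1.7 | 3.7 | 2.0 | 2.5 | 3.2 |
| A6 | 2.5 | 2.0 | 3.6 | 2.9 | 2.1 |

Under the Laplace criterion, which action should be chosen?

A1

Row averages: A1=3.66, A2=3.62, A3=3.06, A4=3.04, A5=2.62, A6=2.62
Highest average = 3.66 → A1.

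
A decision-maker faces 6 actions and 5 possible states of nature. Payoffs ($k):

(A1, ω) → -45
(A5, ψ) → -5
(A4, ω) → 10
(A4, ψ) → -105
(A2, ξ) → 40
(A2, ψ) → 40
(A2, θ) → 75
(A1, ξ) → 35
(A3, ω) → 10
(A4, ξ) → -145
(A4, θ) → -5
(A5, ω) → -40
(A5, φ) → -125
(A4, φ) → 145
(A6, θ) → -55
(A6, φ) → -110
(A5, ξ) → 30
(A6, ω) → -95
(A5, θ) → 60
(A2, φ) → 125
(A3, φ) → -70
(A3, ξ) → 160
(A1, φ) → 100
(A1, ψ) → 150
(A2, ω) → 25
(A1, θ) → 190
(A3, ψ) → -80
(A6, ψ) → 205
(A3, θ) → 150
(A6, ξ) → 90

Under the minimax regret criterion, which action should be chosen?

A1

Column bests: θ=190, φ=145, ψ=205, ω=25, ξ=160.
A1 regrets: 0, 45, 55, 70, 125 → max 125
A2 regrets: 115, 20, 165, 0, 120 → max 165
A3 regrets: 40, 215, 285, 15, 0 → max 285
A4 regrets: 195, 0, 310, 15, 305 → max 310
A5 regrets: 130, 270, 210, 65, 130 → max 270
A6 regrets: 245, 255, 0, 120, 70 → max 255
Smallest max regret = 125 → A1.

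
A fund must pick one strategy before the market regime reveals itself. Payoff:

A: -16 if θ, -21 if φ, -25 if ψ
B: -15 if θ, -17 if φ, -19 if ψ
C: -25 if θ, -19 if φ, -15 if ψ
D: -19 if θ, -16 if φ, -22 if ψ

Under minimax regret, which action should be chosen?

Column bests: θ=-15, φ=-16, ψ=-15.
A regrets: 1, 5, 10 → max 10
B regrets: 0, 1, 4 → max 4
C regrets: 10, 3, 0 → max 10
D regrets: 4, 0, 7 → max 7
Smallest max regret = 4 → B.

B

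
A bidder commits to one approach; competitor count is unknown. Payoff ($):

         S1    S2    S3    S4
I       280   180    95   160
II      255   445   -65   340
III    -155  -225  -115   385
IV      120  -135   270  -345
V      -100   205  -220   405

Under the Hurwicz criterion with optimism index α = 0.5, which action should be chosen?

I: 0.5·280 + 0.5·95 = 187.5
II: 0.5·445 + 0.5·(-65) = 190
III: 0.5·385 + 0.5·(-225) = 80
IV: 0.5·270 + 0.5·(-345) = -37.5
V: 0.5·405 + 0.5·(-220) = 92.5
Highest Hurwicz score = 190 → II.

II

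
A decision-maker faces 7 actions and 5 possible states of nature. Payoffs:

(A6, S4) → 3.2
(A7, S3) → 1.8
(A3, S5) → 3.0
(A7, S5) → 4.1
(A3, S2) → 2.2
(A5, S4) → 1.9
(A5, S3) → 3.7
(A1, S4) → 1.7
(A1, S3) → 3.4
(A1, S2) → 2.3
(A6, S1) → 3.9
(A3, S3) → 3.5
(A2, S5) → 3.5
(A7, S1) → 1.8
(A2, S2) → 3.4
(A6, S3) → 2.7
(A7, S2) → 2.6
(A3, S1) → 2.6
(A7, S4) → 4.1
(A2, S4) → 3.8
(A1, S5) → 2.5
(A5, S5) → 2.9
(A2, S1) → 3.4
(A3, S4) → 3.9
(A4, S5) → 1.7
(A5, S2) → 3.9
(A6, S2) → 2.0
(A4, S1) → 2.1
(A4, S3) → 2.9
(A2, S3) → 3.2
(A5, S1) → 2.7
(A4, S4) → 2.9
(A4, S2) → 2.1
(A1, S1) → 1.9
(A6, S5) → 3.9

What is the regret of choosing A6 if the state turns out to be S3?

1.0

Best payoff under S3 is 3.7.
Regret = 3.7 − 2.7 = 1.0.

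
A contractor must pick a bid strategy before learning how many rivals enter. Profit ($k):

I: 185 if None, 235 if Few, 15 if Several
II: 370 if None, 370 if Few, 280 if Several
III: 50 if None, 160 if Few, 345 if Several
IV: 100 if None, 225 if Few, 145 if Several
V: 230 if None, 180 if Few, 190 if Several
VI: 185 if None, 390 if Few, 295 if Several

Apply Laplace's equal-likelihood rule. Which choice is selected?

II

Row averages: I=145, II=340, III=185, IV=470/3, V=200, VI=290
Highest average = 340 → II.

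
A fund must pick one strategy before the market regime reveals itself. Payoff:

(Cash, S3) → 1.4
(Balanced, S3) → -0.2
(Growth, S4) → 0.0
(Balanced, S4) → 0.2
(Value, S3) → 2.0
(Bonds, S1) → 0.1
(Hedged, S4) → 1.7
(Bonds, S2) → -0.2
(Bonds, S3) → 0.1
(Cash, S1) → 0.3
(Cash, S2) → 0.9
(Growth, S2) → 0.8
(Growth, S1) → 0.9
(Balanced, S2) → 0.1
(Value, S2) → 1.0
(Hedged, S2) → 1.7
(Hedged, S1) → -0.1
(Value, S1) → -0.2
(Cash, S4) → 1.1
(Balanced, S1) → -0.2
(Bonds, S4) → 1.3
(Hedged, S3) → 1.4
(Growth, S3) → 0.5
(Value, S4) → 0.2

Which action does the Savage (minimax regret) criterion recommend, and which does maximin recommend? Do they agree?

minimax regret → Cash; maximin → Cash (agree)

Column bests: S1=0.9, S2=1.7, S3=2.0, S4=1.7.
Bonds regrets: 0.8, 1.9, 1.9, 0.4 → max 1.9
Value regrets: 1.1, 0.7, 0.0, 1.5 → max 1.5
Growth regrets: 0.0, 0.9, 1.5, 1.7 → max 1.7
Hedged regrets: 1.0, 0.0, 0.6, 0.0 → max 1.0
Balanced regrets: 1.1, 1.6, 2.2, 1.5 → max 2.2
Cash regrets: 0.6, 0.8, 0.6, 0.6 → max 0.8
Smallest max regret = 0.8 → Cash.
Row minima: Bonds=-0.2, Value=-0.2, Growth=0.0, Hedged=-0.1, Balanced=-0.2, Cash=0.3
Best worst-case = 0.3 → Cash.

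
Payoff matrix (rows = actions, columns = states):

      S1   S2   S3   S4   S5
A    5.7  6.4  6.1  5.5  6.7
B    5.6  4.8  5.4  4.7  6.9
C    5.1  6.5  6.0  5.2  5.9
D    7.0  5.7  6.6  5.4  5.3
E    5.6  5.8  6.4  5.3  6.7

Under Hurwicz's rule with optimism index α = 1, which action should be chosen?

A: 1·6.7 + 0·5.5 = 6.7
B: 1·6.9 + 0·4.7 = 6.9
C: 1·6.5 + 0·5.1 = 6.5
D: 1·7.0 + 0·5.3 = 7
E: 1·6.7 + 0·5.3 = 6.7
Highest Hurwicz score = 7 → D.

D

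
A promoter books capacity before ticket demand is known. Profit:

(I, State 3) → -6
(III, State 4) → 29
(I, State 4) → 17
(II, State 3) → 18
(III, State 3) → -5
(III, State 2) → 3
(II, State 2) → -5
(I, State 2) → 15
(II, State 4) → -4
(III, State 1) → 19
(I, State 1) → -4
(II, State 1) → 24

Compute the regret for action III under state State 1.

Best payoff under State 1 is 24.
Regret = 24 − 19 = 5.

5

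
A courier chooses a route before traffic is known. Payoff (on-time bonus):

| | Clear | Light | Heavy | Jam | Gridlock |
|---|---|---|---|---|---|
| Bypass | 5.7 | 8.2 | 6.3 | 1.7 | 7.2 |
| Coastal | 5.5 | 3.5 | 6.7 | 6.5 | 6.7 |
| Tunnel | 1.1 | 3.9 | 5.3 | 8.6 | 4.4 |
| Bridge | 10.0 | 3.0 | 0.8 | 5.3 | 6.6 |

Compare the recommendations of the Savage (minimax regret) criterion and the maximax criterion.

minimax regret → Coastal; maximax → Bridge (disagree)

Column bests: Clear=10.0, Light=8.2, Heavy=6.7, Jam=8.6, Gridlock=7.2.
Bypass regrets: 4.3, 0.0, 0.4, 6.9, 0.0 → max 6.9
Coastal regrets: 4.5, 4.7, 0.0, 2.1, 0.5 → max 4.7
Tunnel regrets: 8.9, 4.3, 1.4, 0.0, 2.8 → max 8.9
Bridge regrets: 0.0, 5.2, 5.9, 3.3, 0.6 → max 5.9
Smallest max regret = 4.7 → Coastal.
Row maxima: Bypass=8.2, Coastal=6.7, Tunnel=8.6, Bridge=10.0
Best best-case = 10.0 → Bridge.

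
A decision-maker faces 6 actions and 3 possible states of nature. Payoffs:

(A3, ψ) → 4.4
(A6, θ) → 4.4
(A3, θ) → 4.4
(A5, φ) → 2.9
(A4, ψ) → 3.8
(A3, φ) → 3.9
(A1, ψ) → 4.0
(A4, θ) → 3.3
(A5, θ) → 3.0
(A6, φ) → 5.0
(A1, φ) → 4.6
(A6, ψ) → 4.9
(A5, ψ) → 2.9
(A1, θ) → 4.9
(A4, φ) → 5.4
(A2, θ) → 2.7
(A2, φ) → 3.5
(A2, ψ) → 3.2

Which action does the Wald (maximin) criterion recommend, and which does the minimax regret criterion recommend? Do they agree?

maximin → A6; minimax regret → A6 (agree)

Row minima: A1=4.0, A2=2.7, A3=3.9, A4=3.3, A5=2.9, A6=4.4
Best worst-case = 4.4 → A6.
Column bests: θ=4.9, φ=5.4, ψ=4.9.
A1 regrets: 0.0, 0.8, 0.9 → max 0.9
A2 regrets: 2.2, 1.9, 1.7 → max 2.2
A3 regrets: 0.5, 1.5, 0.5 → max 1.5
A4 regrets: 1.6, 0.0, 1.1 → max 1.6
A5 regrets: 1.9, 2.5, 2.0 → max 2.5
A6 regrets: 0.5, 0.4, 0.0 → max 0.5
Smallest max regret = 0.5 → A6.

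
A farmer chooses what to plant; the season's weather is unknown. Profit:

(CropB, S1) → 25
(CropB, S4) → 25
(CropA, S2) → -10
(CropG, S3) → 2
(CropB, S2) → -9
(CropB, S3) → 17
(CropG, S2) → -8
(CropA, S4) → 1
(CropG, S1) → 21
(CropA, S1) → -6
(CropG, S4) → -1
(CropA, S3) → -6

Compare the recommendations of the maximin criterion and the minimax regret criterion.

Row minima: CropG=-8, CropB=-9, CropA=-10
Best worst-case = -8 → CropG.
Column bests: S1=25, S2=-8, S3=17, S4=25.
CropG regrets: 4, 0, 15, 26 → max 26
CropB regrets: 0, 1, 0, 0 → max 1
CropA regrets: 31, 2, 23, 24 → max 31
Smallest max regret = 1 → CropB.

maximin → CropG; minimax regret → CropB (disagree)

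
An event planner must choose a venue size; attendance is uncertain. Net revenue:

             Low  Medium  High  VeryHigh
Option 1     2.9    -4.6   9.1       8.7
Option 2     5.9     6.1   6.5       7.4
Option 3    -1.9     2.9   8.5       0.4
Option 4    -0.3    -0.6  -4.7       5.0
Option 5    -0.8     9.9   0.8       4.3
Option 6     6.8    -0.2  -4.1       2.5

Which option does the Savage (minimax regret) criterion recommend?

Column bests: Low=6.8, Medium=9.9, High=9.1, VeryHigh=8.7.
Option 1 regrets: 3.9, 14.5, 0.0, 0.0 → max 14.5
Option 2 regrets: 0.9, 3.8, 2.6, 1.3 → max 3.8
Option 3 regrets: 8.7, 7.0, 0.6, 8.3 → max 8.7
Option 4 regrets: 7.1, 10.5, 13.8, 3.7 → max 13.8
Option 5 regrets: 7.6, 0.0, 8.3, 4.4 → max 8.3
Option 6 regrets: 0.0, 10.1, 13.2, 6.2 → max 13.2
Smallest max regret = 3.8 → Option 2.

Option 2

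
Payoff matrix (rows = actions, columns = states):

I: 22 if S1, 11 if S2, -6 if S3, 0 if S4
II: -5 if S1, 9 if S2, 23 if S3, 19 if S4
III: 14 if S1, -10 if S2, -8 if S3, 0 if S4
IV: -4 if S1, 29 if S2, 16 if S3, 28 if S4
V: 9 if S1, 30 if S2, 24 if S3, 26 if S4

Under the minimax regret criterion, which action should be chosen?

Column bests: S1=22, S2=30, S3=24, S4=28.
I regrets: 0, 19, 30, 28 → max 30
II regrets: 27, 21, 1, 9 → max 27
III regrets: 8, 40, 32, 28 → max 40
IV regrets: 26, 1, 8, 0 → max 26
V regrets: 13, 0, 0, 2 → max 13
Smallest max regret = 13 → V.

V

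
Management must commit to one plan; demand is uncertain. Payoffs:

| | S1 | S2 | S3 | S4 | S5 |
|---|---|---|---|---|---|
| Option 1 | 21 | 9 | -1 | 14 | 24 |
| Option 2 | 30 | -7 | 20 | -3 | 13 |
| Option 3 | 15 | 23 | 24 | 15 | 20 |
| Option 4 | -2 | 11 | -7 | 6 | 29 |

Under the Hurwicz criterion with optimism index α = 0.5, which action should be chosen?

Option 1: 0.5·24 + 0.5·(-1) = 11.5
Option 2: 0.5·30 + 0.5·(-7) = 11.5
Option 3: 0.5·24 + 0.5·15 = 19.5
Option 4: 0.5·29 + 0.5·(-7) = 11
Highest Hurwicz score = 19.5 → Option 3.

Option 3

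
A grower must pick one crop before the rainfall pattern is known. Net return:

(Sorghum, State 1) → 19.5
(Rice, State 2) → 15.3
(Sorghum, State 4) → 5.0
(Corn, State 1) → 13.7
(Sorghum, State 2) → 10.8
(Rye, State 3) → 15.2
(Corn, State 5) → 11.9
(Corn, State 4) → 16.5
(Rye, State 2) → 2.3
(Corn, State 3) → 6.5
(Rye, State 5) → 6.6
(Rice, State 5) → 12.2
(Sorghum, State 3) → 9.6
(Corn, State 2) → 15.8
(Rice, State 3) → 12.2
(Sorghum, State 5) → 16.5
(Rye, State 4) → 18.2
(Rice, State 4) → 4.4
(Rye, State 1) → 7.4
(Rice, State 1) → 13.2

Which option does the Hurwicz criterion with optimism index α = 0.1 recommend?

Corn

Sorghum: 0.1·19.5 + 0.9·5.0 = 6.45
Rye: 0.1·18.2 + 0.9·2.3 = 3.89
Rice: 0.1·15.3 + 0.9·4.4 = 5.49
Corn: 0.1·16.5 + 0.9·6.5 = 7.5
Highest Hurwicz score = 7.5 → Corn.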